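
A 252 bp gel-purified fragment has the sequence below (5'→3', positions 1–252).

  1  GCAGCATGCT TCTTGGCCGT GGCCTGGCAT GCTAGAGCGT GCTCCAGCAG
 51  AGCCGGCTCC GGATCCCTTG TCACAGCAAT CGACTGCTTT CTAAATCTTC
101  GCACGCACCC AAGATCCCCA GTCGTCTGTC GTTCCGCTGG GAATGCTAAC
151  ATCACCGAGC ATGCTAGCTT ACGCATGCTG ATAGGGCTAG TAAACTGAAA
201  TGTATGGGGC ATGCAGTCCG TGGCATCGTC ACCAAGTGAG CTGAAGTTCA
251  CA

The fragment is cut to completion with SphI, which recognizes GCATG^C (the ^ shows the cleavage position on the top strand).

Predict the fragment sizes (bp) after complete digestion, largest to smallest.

SphI sites (GCATGC) start at positions 4, 27, 159, 173, 209.
SphI cuts after base 5 of each site (before the last base), so after positions 8, 31, 163, 177, 213.
Linear molecule, 5 cuts → 6 fragments:
  1–8 → 8 bp
  9–31 → 23 bp
  32–163 → 132 bp
  164–177 → 14 bp
  178–213 → 36 bp
  214–252 → 39 bp
Sorted largest to smallest: 132, 39, 36, 23, 14, 8 bp.

132, 39, 36, 23, 14, 8 bp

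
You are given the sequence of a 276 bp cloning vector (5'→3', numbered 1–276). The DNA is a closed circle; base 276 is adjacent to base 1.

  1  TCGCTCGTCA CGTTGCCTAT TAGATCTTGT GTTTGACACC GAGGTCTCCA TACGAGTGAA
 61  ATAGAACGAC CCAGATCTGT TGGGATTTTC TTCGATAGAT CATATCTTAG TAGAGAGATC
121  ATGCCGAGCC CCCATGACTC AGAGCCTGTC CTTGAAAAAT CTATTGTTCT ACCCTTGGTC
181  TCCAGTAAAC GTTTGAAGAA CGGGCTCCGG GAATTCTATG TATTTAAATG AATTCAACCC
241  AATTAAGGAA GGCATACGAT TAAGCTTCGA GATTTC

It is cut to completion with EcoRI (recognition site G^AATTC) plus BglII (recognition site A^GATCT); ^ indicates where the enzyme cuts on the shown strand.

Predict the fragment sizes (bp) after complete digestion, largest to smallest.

138, 68, 51, 19 bp

EcoRI sites (GAATTC) start at positions 211, 230.
EcoRI cuts after the first base of each site, so after positions 211, 230.
BglII sites (AGATCT) start at positions 22, 73.
BglII cuts after the first base of each site, so after positions 22, 73.
Combined cut positions: 22, 73, 211, 230.
Circular molecule, 4 cuts → 4 fragments:
  23–73 → 51 bp
  74–211 → 138 bp
  212–230 → 19 bp
  231–276 then 1–22 → 46 + 22 = 68 bp
Sorted largest to smallest: 138, 68, 51, 19 bp.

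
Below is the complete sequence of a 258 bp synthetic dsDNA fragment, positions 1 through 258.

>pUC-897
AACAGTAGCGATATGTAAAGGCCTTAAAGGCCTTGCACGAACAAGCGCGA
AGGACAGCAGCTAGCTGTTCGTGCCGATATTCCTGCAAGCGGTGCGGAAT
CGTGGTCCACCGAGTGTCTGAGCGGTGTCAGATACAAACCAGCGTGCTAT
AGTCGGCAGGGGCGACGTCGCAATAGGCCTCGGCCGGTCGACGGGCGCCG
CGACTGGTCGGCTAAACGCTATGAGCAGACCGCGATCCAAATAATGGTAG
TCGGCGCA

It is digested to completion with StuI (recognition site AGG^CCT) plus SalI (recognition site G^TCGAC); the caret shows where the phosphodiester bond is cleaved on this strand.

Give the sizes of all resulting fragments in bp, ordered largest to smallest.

147, 71, 21, 10, 9 bp

StuI sites (AGGCCT) start at positions 19, 28, 175.
StuI cuts after base 3 of each site, so after positions 21, 30, 177.
The SalI site (GTCGAC) starts at position 187.
SalI cuts after the first base of each site, so after position 187.
Combined cut positions: 21, 30, 177, 187.
Linear molecule, 4 cuts → 5 fragments:
  1–21 → 21 bp
  22–30 → 9 bp
  31–177 → 147 bp
  178–187 → 10 bp
  188–258 → 71 bp
Sorted largest to smallest: 147, 71, 21, 10, 9 bp.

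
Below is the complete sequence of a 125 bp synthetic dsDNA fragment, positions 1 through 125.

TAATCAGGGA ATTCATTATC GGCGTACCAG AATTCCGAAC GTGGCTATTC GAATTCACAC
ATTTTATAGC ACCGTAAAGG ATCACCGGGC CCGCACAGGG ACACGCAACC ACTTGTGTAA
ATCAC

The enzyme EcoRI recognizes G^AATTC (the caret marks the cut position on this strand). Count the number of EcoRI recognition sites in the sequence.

GAATTC occurs starting at positions 9, 30, 51.
EcoRI cuts at 3 sites.

3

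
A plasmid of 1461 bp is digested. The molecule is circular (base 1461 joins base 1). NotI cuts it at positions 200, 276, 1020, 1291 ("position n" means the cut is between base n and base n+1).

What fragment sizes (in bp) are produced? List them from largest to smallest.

744, 370, 271, 76 bp

Circular molecule, 4 cuts → 4 fragments:
  276 − 200 = 76 bp
  1020 − 276 = 744 bp
  1291 − 1020 = 271 bp
  wrap: 1461 − 1291 + 200 = 370 bp
Sorted largest to smallest: 744, 370, 271, 76 bp.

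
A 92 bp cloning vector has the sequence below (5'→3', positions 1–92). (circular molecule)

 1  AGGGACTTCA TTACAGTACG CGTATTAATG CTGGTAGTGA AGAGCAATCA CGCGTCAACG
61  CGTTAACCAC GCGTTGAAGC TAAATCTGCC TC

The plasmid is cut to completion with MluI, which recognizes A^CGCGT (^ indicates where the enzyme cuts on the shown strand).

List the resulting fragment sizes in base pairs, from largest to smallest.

41, 32, 11, 8 bp

MluI sites (ACGCGT) start at positions 18, 50, 58, 69.
MluI cuts after the first base of each site, so after positions 18, 50, 58, 69.
Circular molecule, 4 cuts → 4 fragments:
  19–50 → 32 bp
  51–58 → 8 bp
  59–69 → 11 bp
  70–92 then 1–18 → 23 + 18 = 41 bp
Sorted largest to smallest: 41, 32, 11, 8 bp.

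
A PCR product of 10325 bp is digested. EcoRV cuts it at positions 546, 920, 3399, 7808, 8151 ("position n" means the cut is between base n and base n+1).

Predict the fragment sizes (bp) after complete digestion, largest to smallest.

Linear molecule, 5 cuts → 6 fragments:
  546 − 0 = 546 bp
  920 − 546 = 374 bp
  3399 − 920 = 2479 bp
  7808 − 3399 = 4409 bp
  8151 − 7808 = 343 bp
  10325 − 8151 = 2174 bp
Sorted largest to smallest: 4409, 2479, 2174, 546, 374, 343 bp.

4409, 2479, 2174, 546, 374, 343 bp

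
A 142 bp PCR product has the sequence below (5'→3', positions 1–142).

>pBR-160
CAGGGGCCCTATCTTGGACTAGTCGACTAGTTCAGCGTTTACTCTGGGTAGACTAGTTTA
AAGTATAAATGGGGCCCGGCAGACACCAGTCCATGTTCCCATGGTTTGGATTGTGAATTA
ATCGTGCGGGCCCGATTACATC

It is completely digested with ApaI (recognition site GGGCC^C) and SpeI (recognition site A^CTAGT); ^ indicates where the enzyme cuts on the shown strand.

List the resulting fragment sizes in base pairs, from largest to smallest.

ApaI sites (GGGCCC) start at positions 4, 72, 128.
ApaI cuts after base 5 of each site (before the last base), so after positions 8, 76, 132.
SpeI sites (ACTAGT) start at positions 18, 26, 52.
SpeI cuts after the first base of each site, so after positions 18, 26, 52.
Combined cut positions: 8, 18, 26, 52, 76, 132.
Linear molecule, 6 cuts → 7 fragments:
  1–8 → 8 bp
  9–18 → 10 bp
  19–26 → 8 bp
  27–52 → 26 bp
  53–76 → 24 bp
  77–132 → 56 bp
  133–142 → 10 bp
Sorted largest to smallest: 56, 26, 24, 10, 10, 8, 8 bp.

56, 26, 24, 10, 10, 8, 8 bp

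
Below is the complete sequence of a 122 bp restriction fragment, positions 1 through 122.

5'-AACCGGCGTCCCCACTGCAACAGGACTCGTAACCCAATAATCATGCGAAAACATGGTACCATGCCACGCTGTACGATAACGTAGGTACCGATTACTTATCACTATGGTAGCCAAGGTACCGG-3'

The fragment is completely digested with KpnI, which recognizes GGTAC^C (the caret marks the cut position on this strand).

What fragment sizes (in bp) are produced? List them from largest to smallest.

KpnI sites (GGTACC) start at positions 55, 84, 115.
KpnI cuts after base 5 of each site (before the last base), so after positions 59, 88, 119.
Linear molecule, 3 cuts → 4 fragments:
  1–59 → 59 bp
  60–88 → 29 bp
  89–119 → 31 bp
  120–122 → 3 bp
Sorted largest to smallest: 59, 31, 29, 3 bp.

59, 31, 29, 3 bp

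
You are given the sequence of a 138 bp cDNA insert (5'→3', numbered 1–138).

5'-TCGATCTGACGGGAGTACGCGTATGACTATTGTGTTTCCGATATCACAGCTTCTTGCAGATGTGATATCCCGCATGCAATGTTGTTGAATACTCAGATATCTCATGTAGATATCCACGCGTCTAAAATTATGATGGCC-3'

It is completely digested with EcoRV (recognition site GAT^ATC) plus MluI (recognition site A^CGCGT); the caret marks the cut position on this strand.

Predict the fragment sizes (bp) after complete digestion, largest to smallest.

32, 25, 24, 22, 17, 13, 5 bp

EcoRV sites (GATATC) start at positions 40, 64, 96, 109.
EcoRV cuts after base 3 of each site, so after positions 42, 66, 98, 111.
MluI sites (ACGCGT) start at positions 17, 116.
MluI cuts after the first base of each site, so after positions 17, 116.
Combined cut positions: 17, 42, 66, 98, 111, 116.
Linear molecule, 6 cuts → 7 fragments:
  1–17 → 17 bp
  18–42 → 25 bp
  43–66 → 24 bp
  67–98 → 32 bp
  99–111 → 13 bp
  112–116 → 5 bp
  117–138 → 22 bp
Sorted largest to smallest: 32, 25, 24, 22, 17, 13, 5 bp.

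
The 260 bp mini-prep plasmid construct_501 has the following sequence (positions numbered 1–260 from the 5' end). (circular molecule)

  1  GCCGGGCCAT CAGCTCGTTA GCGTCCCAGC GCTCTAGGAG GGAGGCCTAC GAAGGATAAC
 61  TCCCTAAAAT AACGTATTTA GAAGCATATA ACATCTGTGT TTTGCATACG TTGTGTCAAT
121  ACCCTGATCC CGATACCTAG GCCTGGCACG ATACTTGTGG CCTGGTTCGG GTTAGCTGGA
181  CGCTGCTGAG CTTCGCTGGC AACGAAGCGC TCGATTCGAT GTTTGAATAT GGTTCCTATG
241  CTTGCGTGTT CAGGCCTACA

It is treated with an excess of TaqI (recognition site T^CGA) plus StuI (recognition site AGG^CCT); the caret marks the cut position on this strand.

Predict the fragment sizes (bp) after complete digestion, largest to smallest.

TaqI sites (TCGA) start at positions 211, 216.
TaqI cuts after the first base of each site, so after positions 211, 216.
StuI sites (AGGCCT) start at positions 43, 139, 252.
StuI cuts after base 3 of each site, so after positions 45, 141, 254.
Combined cut positions: 45, 141, 211, 216, 254.
Circular molecule, 5 cuts → 5 fragments:
  46–141 → 96 bp
  142–211 → 70 bp
  212–216 → 5 bp
  217–254 → 38 bp
  255–260 then 1–45 → 6 + 45 = 51 bp
Sorted largest to smallest: 96, 70, 51, 38, 5 bp.

96, 70, 51, 38, 5 bp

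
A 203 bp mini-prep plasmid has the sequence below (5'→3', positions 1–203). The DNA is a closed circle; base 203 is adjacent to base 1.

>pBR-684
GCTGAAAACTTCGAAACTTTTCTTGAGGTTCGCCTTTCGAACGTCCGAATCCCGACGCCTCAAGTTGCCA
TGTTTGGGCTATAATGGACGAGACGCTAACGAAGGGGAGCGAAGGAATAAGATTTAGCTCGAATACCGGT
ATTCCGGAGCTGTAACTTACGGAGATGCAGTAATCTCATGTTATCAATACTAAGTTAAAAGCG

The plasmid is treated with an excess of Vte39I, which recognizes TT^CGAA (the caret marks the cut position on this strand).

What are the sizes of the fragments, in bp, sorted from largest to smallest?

177, 26 bp

Vte39I sites (TTCGAA) start at positions 10, 36.
Vte39I cuts after base 2 of each site, so after positions 11, 37.
Circular molecule, 2 cuts → 2 fragments:
  12–37 → 26 bp
  38–203 then 1–11 → 166 + 11 = 177 bp
Sorted largest to smallest: 177, 26 bp.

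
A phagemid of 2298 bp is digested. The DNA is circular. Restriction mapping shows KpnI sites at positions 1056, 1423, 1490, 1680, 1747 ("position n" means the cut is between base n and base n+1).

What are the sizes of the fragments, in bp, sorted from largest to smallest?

1607, 367, 190, 67, 67 bp

Circular molecule, 5 cuts → 5 fragments:
  1423 − 1056 = 367 bp
  1490 − 1423 = 67 bp
  1680 − 1490 = 190 bp
  1747 − 1680 = 67 bp
  wrap: 2298 − 1747 + 1056 = 1607 bp
Sorted largest to smallest: 1607, 367, 190, 67, 67 bp.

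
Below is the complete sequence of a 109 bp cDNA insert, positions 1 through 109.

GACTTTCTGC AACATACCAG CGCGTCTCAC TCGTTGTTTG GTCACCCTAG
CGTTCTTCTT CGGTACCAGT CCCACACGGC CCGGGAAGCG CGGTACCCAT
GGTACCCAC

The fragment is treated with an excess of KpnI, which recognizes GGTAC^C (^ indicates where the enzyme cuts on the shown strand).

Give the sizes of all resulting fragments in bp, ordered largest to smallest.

66, 30, 9, 4 bp

KpnI sites (GGTACC) start at positions 62, 92, 101.
KpnI cuts after base 5 of each site (before the last base), so after positions 66, 96, 105.
Linear molecule, 3 cuts → 4 fragments:
  1–66 → 66 bp
  67–96 → 30 bp
  97–105 → 9 bp
  106–109 → 4 bp
Sorted largest to smallest: 66, 30, 9, 4 bp.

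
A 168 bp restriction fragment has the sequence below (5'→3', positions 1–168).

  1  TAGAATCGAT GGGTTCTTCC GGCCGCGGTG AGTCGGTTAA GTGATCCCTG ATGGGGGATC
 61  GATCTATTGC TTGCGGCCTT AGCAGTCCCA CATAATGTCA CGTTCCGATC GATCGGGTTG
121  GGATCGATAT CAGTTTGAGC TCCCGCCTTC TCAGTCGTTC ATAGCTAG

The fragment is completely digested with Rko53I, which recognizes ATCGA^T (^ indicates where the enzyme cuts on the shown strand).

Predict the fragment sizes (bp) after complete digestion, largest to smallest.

53, 50, 41, 15, 9 bp

Rko53I sites (ATCGAT) start at positions 5, 58, 108, 123.
Rko53I cuts after base 5 of each site (before the last base), so after positions 9, 62, 112, 127.
Linear molecule, 4 cuts → 5 fragments:
  1–9 → 9 bp
  10–62 → 53 bp
  63–112 → 50 bp
  113–127 → 15 bp
  128–168 → 41 bp
Sorted largest to smallest: 53, 50, 41, 15, 9 bp.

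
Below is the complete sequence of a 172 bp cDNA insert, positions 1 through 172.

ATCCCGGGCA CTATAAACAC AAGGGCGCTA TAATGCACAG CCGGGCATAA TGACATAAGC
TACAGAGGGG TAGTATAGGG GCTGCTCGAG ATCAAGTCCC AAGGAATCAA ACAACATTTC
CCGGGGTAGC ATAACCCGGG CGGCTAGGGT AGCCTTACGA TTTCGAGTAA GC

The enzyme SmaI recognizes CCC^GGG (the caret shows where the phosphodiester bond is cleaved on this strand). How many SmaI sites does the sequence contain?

CCCGGG occurs starting at positions 3, 120, 135.
SmaI cuts at 3 sites.

3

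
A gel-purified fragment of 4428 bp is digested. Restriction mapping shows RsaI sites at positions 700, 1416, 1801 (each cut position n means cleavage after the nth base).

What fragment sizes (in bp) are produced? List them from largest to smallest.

Linear molecule, 3 cuts → 4 fragments:
  700 − 0 = 700 bp
  1416 − 700 = 716 bp
  1801 − 1416 = 385 bp
  4428 − 1801 = 2627 bp
Sorted largest to smallest: 2627, 716, 700, 385 bp.

2627, 716, 700, 385 bp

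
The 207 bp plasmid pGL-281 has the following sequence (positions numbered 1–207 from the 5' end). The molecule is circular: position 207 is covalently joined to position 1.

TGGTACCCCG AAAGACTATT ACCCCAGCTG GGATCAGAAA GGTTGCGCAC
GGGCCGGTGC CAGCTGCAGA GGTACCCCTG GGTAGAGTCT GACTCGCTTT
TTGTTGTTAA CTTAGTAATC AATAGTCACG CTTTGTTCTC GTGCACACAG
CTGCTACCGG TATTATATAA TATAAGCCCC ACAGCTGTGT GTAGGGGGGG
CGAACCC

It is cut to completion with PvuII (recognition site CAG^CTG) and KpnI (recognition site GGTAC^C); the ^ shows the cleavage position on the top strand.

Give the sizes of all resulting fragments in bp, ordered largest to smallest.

75, 36, 34, 29, 21, 12 bp

PvuII sites (CAGCTG) start at positions 25, 61, 148, 182.
PvuII cuts after base 3 of each site, so after positions 27, 63, 150, 184.
KpnI sites (GGTACC) start at positions 2, 71.
KpnI cuts after base 5 of each site (before the last base), so after positions 6, 75.
Combined cut positions: 6, 27, 63, 75, 150, 184.
Circular molecule, 6 cuts → 6 fragments:
  7–27 → 21 bp
  28–63 → 36 bp
  64–75 → 12 bp
  76–150 → 75 bp
  151–184 → 34 bp
  185–207 then 1–6 → 23 + 6 = 29 bp
Sorted largest to smallest: 75, 36, 34, 29, 21, 12 bp.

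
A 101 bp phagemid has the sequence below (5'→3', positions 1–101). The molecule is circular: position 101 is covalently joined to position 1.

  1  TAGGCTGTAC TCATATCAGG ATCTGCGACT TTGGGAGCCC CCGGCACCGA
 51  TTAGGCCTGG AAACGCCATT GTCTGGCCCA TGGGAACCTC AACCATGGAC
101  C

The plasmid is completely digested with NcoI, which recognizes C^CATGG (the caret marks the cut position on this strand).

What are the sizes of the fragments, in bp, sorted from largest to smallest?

86, 15 bp

NcoI sites (CCATGG) start at positions 78, 93.
NcoI cuts after the first base of each site, so after positions 78, 93.
Circular molecule, 2 cuts → 2 fragments:
  79–93 → 15 bp
  94–101 then 1–78 → 8 + 78 = 86 bp
Sorted largest to smallest: 86, 15 bp.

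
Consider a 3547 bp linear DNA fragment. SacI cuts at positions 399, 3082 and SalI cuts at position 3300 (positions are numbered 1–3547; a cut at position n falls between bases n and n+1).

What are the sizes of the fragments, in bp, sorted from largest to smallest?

Combined cut positions (sorted): 399, 3082, 3300.
Linear molecule, 3 cuts → 4 fragments:
  399 − 0 = 399 bp
  3082 − 399 = 2683 bp
  3300 − 3082 = 218 bp
  3547 − 3300 = 247 bp
Sorted largest to smallest: 2683, 399, 247, 218 bp.

2683, 399, 247, 218 bp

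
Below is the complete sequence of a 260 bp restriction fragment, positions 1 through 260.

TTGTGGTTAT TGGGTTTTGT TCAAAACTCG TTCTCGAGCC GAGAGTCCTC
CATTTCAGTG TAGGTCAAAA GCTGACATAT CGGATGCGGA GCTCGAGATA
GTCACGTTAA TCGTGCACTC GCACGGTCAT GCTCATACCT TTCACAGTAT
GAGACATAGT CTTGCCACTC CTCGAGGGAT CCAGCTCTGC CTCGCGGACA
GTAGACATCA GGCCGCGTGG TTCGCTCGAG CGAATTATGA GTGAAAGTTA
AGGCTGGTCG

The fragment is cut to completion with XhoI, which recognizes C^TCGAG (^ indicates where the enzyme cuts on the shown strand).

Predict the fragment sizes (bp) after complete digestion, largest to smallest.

XhoI sites (CTCGAG) start at positions 33, 92, 171, 225.
XhoI cuts after the first base of each site, so after positions 33, 92, 171, 225.
Linear molecule, 4 cuts → 5 fragments:
  1–33 → 33 bp
  34–92 → 59 bp
  93–171 → 79 bp
  172–225 → 54 bp
  226–260 → 35 bp
Sorted largest to smallest: 79, 59, 54, 35, 33 bp.

79, 59, 54, 35, 33 bp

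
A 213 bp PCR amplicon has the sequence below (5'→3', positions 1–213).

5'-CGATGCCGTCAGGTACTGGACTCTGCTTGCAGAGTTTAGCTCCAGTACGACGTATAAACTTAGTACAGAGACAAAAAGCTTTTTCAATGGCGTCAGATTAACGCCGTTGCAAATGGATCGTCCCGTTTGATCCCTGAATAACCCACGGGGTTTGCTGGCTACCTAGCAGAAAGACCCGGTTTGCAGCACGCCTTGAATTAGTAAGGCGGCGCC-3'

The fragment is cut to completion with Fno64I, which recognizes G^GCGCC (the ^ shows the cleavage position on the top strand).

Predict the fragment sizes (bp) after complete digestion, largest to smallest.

The Fno64I site (GGCGCC) starts at position 208.
Fno64I cuts after the first base of each site, so after position 208.
Linear molecule, 1 cut → 2 fragments:
  1–208 → 208 bp
  209–213 → 5 bp
Sorted largest to smallest: 208, 5 bp.

208, 5 bp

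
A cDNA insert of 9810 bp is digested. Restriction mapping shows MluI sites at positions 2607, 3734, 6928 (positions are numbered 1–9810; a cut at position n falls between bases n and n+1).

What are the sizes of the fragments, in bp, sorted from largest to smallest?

Linear molecule, 3 cuts → 4 fragments:
  2607 − 0 = 2607 bp
  3734 − 2607 = 1127 bp
  6928 − 3734 = 3194 bp
  9810 − 6928 = 2882 bp
Sorted largest to smallest: 3194, 2882, 2607, 1127 bp.

3194, 2882, 2607, 1127 bp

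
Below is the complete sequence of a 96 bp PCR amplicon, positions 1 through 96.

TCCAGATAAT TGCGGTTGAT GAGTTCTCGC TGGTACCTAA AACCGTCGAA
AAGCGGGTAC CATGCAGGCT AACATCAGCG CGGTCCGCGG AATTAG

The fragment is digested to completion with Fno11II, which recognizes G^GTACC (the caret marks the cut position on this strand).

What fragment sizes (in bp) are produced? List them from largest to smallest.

40, 32, 24 bp

Fno11II sites (GGTACC) start at positions 32, 56.
Fno11II cuts after the first base of each site, so after positions 32, 56.
Linear molecule, 2 cuts → 3 fragments:
  1–32 → 32 bp
  33–56 → 24 bp
  57–96 → 40 bp
Sorted largest to smallest: 40, 32, 24 bp.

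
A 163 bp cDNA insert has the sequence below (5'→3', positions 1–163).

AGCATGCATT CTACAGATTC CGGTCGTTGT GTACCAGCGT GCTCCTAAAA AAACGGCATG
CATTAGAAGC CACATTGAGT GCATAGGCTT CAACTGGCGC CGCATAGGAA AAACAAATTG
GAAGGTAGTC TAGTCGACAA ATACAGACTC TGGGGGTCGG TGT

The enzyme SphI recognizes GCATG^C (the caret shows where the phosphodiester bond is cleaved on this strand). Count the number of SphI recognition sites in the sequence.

2

GCATGC occurs starting at positions 2, 56.
SphI cuts at 2 sites.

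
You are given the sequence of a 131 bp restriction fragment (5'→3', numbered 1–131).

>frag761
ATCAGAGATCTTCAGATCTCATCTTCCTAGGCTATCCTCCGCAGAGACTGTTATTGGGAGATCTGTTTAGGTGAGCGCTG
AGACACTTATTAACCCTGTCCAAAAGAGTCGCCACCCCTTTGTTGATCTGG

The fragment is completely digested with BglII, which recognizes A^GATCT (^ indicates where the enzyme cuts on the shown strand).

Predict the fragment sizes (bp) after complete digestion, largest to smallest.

72, 45, 8, 6 bp

BglII sites (AGATCT) start at positions 6, 14, 59.
BglII cuts after the first base of each site, so after positions 6, 14, 59.
Linear molecule, 3 cuts → 4 fragments:
  1–6 → 6 bp
  7–14 → 8 bp
  15–59 → 45 bp
  60–131 → 72 bp
Sorted largest to smallest: 72, 45, 8, 6 bp.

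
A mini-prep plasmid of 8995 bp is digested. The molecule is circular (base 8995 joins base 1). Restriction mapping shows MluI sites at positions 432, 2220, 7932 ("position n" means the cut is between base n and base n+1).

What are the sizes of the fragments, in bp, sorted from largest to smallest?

Circular molecule, 3 cuts → 3 fragments:
  2220 − 432 = 1788 bp
  7932 − 2220 = 5712 bp
  wrap: 8995 − 7932 + 432 = 1495 bp
Sorted largest to smallest: 5712, 1788, 1495 bp.

5712, 1788, 1495 bp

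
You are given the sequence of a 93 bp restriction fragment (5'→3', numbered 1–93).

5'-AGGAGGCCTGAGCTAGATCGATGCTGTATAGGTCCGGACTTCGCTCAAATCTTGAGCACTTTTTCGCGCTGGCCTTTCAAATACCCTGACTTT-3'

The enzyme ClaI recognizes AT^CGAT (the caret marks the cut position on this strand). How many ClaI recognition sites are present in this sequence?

1

ATCGAT occurs starting at position 17.
ClaI cuts at 1 site.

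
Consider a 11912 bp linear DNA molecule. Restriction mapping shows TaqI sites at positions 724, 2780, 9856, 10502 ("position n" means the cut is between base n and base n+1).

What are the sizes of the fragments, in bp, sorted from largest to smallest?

7076, 2056, 1410, 724, 646 bp

Linear molecule, 4 cuts → 5 fragments:
  724 − 0 = 724 bp
  2780 − 724 = 2056 bp
  9856 − 2780 = 7076 bp
  10502 − 9856 = 646 bp
  11912 − 10502 = 1410 bp
Sorted largest to smallest: 7076, 2056, 1410, 724, 646 bp.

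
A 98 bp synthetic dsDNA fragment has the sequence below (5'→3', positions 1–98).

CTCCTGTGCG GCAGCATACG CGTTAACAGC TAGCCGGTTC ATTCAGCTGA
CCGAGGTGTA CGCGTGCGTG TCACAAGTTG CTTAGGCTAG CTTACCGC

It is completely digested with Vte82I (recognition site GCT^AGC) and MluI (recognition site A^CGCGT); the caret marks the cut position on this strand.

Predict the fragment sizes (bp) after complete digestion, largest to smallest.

29, 28, 18, 13, 10 bp

Vte82I sites (GCTAGC) start at positions 29, 86.
Vte82I cuts after base 3 of each site, so after positions 31, 88.
MluI sites (ACGCGT) start at positions 18, 60.
MluI cuts after the first base of each site, so after positions 18, 60.
Combined cut positions: 18, 31, 60, 88.
Linear molecule, 4 cuts → 5 fragments:
  1–18 → 18 bp
  19–31 → 13 bp
  32–60 → 29 bp
  61–88 → 28 bp
  89–98 → 10 bp
Sorted largest to smallest: 29, 28, 18, 13, 10 bp.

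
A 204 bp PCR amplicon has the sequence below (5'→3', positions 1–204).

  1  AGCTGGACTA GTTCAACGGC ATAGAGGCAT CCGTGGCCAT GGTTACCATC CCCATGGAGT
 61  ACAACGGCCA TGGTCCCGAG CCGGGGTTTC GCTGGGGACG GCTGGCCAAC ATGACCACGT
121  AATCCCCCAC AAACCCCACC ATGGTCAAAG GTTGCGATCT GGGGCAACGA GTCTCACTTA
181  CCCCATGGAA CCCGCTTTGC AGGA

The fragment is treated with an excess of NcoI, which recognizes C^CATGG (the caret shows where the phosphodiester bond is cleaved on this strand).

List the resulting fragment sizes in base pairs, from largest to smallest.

NcoI sites (CCATGG) start at positions 37, 52, 68, 139, 183.
NcoI cuts after the first base of each site, so after positions 37, 52, 68, 139, 183.
Linear molecule, 5 cuts → 6 fragments:
  1–37 → 37 bp
  38–52 → 15 bp
  53–68 → 16 bp
  69–139 → 71 bp
  140–183 → 44 bp
  184–204 → 21 bp
Sorted largest to smallest: 71, 44, 37, 21, 16, 15 bp.

71, 44, 37, 21, 16, 15 bp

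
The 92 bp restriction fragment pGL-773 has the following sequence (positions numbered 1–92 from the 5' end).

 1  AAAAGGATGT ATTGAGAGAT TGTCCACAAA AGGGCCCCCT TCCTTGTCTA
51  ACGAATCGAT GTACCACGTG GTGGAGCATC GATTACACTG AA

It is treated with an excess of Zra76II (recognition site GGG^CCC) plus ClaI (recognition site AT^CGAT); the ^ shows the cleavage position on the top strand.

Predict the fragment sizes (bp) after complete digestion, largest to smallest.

The Zra76II site (GGGCCC) starts at position 32.
Zra76II cuts after base 3 of each site, so after position 34.
ClaI sites (ATCGAT) start at positions 55, 78.
ClaI cuts after base 2 of each site, so after positions 56, 79.
Combined cut positions: 34, 56, 79.
Linear molecule, 3 cuts → 4 fragments:
  1–34 → 34 bp
  35–56 → 22 bp
  57–79 → 23 bp
  80–92 → 13 bp
Sorted largest to smallest: 34, 23, 22, 13 bp.

34, 23, 22, 13 bp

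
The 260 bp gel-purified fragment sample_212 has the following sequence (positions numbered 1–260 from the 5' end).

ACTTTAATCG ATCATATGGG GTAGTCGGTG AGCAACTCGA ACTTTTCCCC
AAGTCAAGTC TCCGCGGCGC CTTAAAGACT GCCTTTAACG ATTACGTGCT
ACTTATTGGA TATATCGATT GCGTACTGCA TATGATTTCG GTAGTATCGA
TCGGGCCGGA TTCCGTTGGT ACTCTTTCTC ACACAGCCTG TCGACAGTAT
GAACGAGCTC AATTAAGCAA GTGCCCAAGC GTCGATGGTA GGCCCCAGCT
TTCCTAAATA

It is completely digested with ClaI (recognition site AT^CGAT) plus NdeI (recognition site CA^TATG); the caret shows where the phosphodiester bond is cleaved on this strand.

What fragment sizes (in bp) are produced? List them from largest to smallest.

113, 101, 17, 15, 8, 6 bp

ClaI sites (ATCGAT) start at positions 7, 114, 146.
ClaI cuts after base 2 of each site, so after positions 8, 115, 147.
NdeI sites (CATATG) start at positions 13, 129.
NdeI cuts after base 2 of each site, so after positions 14, 130.
Combined cut positions: 8, 14, 115, 130, 147.
Linear molecule, 5 cuts → 6 fragments:
  1–8 → 8 bp
  9–14 → 6 bp
  15–115 → 101 bp
  116–130 → 15 bp
  131–147 → 17 bp
  148–260 → 113 bp
Sorted largest to smallest: 113, 101, 17, 15, 8, 6 bp.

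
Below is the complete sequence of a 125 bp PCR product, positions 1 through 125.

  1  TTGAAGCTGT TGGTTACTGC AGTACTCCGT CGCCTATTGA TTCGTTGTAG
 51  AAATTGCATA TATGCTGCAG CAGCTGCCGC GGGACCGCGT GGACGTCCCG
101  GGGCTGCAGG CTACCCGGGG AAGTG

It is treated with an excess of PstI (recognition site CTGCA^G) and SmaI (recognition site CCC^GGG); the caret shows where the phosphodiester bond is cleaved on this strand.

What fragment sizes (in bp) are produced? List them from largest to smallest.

48, 30, 21, 9, 9, 8 bp

PstI sites (CTGCAG) start at positions 17, 65, 104.
PstI cuts after base 5 of each site (before the last base), so after positions 21, 69, 108.
SmaI sites (CCCGGG) start at positions 97, 114.
SmaI cuts after base 3 of each site, so after positions 99, 116.
Combined cut positions: 21, 69, 99, 108, 116.
Linear molecule, 5 cuts → 6 fragments:
  1–21 → 21 bp
  22–69 → 48 bp
  70–99 → 30 bp
  100–108 → 9 bp
  109–116 → 8 bp
  117–125 → 9 bp
Sorted largest to smallest: 48, 30, 21, 9, 9, 8 bp.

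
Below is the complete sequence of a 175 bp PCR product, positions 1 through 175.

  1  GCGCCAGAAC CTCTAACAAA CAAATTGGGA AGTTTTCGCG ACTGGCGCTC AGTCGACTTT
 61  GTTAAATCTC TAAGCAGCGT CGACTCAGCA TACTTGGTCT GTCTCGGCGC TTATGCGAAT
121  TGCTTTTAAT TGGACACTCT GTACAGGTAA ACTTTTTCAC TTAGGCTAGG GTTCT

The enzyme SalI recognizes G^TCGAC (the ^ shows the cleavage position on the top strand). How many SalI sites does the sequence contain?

GTCGAC occurs starting at positions 52, 79.
SalI cuts at 2 sites.

2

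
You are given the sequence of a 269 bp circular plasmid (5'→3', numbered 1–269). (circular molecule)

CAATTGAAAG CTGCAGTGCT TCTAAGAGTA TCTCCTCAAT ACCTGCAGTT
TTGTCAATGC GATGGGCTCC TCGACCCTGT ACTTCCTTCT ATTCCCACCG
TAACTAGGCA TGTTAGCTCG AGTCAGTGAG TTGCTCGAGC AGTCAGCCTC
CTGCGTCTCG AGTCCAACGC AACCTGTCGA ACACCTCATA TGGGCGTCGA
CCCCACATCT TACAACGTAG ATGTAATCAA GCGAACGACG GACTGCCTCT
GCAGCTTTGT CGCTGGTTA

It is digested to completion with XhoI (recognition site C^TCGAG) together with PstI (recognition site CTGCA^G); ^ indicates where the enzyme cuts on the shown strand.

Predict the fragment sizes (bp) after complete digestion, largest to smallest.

96, 70, 32, 31, 23, 17 bp

XhoI sites (CTCGAG) start at positions 117, 134, 157.
XhoI cuts after the first base of each site, so after positions 117, 134, 157.
PstI sites (CTGCAG) start at positions 11, 43, 249.
PstI cuts after base 5 of each site (before the last base), so after positions 15, 47, 253.
Combined cut positions: 15, 47, 117, 134, 157, 253.
Circular molecule, 6 cuts → 6 fragments:
  16–47 → 32 bp
  48–117 → 70 bp
  118–134 → 17 bp
  135–157 → 23 bp
  158–253 → 96 bp
  254–269 then 1–15 → 16 + 15 = 31 bp
Sorted largest to smallest: 96, 70, 32, 31, 23, 17 bp.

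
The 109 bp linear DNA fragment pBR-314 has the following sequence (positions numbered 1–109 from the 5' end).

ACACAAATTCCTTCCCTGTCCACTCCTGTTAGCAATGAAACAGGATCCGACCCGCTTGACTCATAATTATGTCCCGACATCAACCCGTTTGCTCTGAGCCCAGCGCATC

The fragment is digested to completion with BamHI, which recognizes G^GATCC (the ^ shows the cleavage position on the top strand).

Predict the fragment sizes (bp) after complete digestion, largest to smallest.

66, 43 bp

The BamHI site (GGATCC) starts at position 43.
BamHI cuts after the first base of each site, so after position 43.
Linear molecule, 1 cut → 2 fragments:
  1–43 → 43 bp
  44–109 → 66 bp
Sorted largest to smallest: 66, 43 bp.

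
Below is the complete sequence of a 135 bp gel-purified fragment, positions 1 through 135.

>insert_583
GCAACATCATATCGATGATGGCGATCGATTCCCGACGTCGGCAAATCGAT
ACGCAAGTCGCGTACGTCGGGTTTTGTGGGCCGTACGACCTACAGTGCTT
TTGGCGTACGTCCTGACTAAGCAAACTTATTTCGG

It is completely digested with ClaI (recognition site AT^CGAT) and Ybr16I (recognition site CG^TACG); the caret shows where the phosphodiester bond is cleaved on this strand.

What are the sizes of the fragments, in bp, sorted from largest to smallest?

ClaI sites (ATCGAT) start at positions 11, 24, 45.
ClaI cuts after base 2 of each site, so after positions 12, 25, 46.
Ybr16I sites (CGTACG) start at positions 61, 82, 105.
Ybr16I cuts after base 2 of each site, so after positions 62, 83, 106.
Combined cut positions: 12, 25, 46, 62, 83, 106.
Linear molecule, 6 cuts → 7 fragments:
  1–12 → 12 bp
  13–25 → 13 bp
  26–46 → 21 bp
  47–62 → 16 bp
  63–83 → 21 bp
  84–106 → 23 bp
  107–135 → 29 bp
Sorted largest to smallest: 29, 23, 21, 21, 16, 13, 12 bp.

29, 23, 21, 21, 16, 13, 12 bp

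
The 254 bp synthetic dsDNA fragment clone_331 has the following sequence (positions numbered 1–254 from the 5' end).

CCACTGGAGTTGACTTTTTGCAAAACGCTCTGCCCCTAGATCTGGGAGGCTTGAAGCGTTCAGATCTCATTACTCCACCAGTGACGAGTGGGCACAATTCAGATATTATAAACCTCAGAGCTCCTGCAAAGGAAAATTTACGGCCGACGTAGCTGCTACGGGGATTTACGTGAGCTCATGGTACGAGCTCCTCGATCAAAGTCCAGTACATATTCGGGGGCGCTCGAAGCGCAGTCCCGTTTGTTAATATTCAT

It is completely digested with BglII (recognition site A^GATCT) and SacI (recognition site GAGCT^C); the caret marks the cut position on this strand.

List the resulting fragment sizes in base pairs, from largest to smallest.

65, 60, 54, 38, 24, 13 bp

BglII sites (AGATCT) start at positions 38, 62.
BglII cuts after the first base of each site, so after positions 38, 62.
SacI sites (GAGCTC) start at positions 118, 172, 185.
SacI cuts after base 5 of each site (before the last base), so after positions 122, 176, 189.
Combined cut positions: 38, 62, 122, 176, 189.
Linear molecule, 5 cuts → 6 fragments:
  1–38 → 38 bp
  39–62 → 24 bp
  63–122 → 60 bp
  123–176 → 54 bp
  177–189 → 13 bp
  190–254 → 65 bp
Sorted largest to smallest: 65, 60, 54, 38, 24, 13 bp.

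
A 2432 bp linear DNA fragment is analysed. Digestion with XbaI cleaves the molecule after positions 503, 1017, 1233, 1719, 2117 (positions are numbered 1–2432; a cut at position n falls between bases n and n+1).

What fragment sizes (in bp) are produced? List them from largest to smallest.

514, 503, 486, 398, 315, 216 bp

Linear molecule, 5 cuts → 6 fragments:
  503 − 0 = 503 bp
  1017 − 503 = 514 bp
  1233 − 1017 = 216 bp
  1719 − 1233 = 486 bp
  2117 − 1719 = 398 bp
  2432 − 2117 = 315 bp
Sorted largest to smallest: 514, 503, 486, 398, 315, 216 bp.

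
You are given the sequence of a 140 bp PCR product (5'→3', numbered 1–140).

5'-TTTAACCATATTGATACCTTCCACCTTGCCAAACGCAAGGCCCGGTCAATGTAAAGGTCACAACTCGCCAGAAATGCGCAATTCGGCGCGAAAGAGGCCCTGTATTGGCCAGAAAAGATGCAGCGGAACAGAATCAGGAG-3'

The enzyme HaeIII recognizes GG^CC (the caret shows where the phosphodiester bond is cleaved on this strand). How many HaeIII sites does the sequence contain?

GGCC occurs starting at positions 39, 96, 107.
HaeIII cuts at 3 sites.

3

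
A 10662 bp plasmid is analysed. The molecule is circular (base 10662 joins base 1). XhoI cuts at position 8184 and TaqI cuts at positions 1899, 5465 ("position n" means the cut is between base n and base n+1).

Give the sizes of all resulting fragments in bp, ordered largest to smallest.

4377, 3566, 2719 bp

Combined cut positions (sorted): 1899, 5465, 8184.
Circular molecule, 3 cuts → 3 fragments:
  5465 − 1899 = 3566 bp
  8184 − 5465 = 2719 bp
  wrap: 10662 − 8184 + 1899 = 4377 bp
Sorted largest to smallest: 4377, 3566, 2719 bp.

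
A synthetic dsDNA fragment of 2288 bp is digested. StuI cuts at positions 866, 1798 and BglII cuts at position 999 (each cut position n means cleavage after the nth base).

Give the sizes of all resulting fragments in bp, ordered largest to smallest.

Combined cut positions (sorted): 866, 999, 1798.
Linear molecule, 3 cuts → 4 fragments:
  866 − 0 = 866 bp
  999 − 866 = 133 bp
  1798 − 999 = 799 bp
  2288 − 1798 = 490 bp
Sorted largest to smallest: 866, 799, 490, 133 bp.

866, 799, 490, 133 bp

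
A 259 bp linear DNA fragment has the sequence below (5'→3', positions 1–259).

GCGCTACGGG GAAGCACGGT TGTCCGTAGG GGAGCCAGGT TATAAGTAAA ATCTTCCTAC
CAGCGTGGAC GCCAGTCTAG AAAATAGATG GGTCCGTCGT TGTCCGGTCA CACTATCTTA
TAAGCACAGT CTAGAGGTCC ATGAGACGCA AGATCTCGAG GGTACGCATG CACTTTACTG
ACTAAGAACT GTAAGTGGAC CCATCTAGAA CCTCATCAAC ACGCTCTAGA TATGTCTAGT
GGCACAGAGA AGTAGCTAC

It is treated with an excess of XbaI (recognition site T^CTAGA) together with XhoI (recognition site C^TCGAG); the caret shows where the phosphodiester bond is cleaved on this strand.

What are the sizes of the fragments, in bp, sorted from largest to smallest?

76, 54, 49, 34, 25, 21 bp

XbaI sites (TCTAGA) start at positions 76, 130, 204, 225.
XbaI cuts after the first base of each site, so after positions 76, 130, 204, 225.
The XhoI site (CTCGAG) starts at position 155.
XhoI cuts after the first base of each site, so after position 155.
Combined cut positions: 76, 130, 155, 204, 225.
Linear molecule, 5 cuts → 6 fragments:
  1–76 → 76 bp
  77–130 → 54 bp
  131–155 → 25 bp
  156–204 → 49 bp
  205–225 → 21 bp
  226–259 → 34 bp
Sorted largest to smallest: 76, 54, 49, 34, 25, 21 bp.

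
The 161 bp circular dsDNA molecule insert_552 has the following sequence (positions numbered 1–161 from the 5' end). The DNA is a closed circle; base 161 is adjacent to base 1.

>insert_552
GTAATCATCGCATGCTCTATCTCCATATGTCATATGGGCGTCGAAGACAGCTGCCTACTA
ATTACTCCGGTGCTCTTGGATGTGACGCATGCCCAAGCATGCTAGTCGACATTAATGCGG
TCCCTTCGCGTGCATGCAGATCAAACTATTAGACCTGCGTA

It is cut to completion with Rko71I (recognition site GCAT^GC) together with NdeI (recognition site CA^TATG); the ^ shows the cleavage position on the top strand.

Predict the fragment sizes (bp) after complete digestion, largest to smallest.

Rko71I sites (GCATGC) start at positions 10, 87, 97, 132.
Rko71I cuts after base 4 of each site, so after positions 13, 90, 100, 135.
NdeI sites (CATATG) start at positions 24, 31.
NdeI cuts after base 2 of each site, so after positions 25, 32.
Combined cut positions: 13, 25, 32, 90, 100, 135.
Circular molecule, 6 cuts → 6 fragments:
  14–25 → 12 bp
  26–32 → 7 bp
  33–90 → 58 bp
  91–100 → 10 bp
  101–135 → 35 bp
  136–161 then 1–13 → 26 + 13 = 39 bp
Sorted largest to smallest: 58, 39, 35, 12, 10, 7 bp.

58, 39, 35, 12, 10, 7 bp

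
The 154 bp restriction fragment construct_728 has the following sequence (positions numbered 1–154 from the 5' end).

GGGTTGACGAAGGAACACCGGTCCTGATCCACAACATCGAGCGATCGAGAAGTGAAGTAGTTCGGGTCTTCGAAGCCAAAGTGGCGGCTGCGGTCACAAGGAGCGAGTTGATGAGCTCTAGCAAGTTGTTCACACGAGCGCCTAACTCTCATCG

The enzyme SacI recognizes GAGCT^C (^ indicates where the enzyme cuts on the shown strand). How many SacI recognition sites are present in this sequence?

GAGCTC occurs starting at position 113.
SacI cuts at 1 site.

1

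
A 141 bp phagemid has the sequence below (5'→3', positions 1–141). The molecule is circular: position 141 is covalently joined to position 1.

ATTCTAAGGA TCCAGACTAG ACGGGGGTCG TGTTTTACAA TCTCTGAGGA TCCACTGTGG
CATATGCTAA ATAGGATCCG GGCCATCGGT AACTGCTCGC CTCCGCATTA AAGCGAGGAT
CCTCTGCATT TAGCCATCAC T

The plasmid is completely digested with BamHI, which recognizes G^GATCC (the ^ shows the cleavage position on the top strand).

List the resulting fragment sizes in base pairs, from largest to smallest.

43, 40, 32, 26 bp

BamHI sites (GGATCC) start at positions 8, 48, 74, 117.
BamHI cuts after the first base of each site, so after positions 8, 48, 74, 117.
Circular molecule, 4 cuts → 4 fragments:
  9–48 → 40 bp
  49–74 → 26 bp
  75–117 → 43 bp
  118–141 then 1–8 → 24 + 8 = 32 bp
Sorted largest to smallest: 43, 40, 32, 26 bp.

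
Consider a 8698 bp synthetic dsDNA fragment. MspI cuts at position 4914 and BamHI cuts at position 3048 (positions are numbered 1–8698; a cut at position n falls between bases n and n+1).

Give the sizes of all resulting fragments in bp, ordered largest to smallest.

3784, 3048, 1866 bp

Combined cut positions (sorted): 3048, 4914.
Linear molecule, 2 cuts → 3 fragments:
  3048 − 0 = 3048 bp
  4914 − 3048 = 1866 bp
  8698 − 4914 = 3784 bp
Sorted largest to smallest: 3784, 3048, 1866 bp.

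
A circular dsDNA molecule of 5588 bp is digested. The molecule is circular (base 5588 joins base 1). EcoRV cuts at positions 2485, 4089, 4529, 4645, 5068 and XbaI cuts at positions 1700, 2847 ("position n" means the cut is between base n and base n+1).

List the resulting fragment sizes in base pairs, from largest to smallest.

Combined cut positions (sorted): 1700, 2485, 2847, 4089, 4529, 4645, 5068.
Circular molecule, 7 cuts → 7 fragments:
  2485 − 1700 = 785 bp
  2847 − 2485 = 362 bp
  4089 − 2847 = 1242 bp
  4529 − 4089 = 440 bp
  4645 − 4529 = 116 bp
  5068 − 4645 = 423 bp
  wrap: 5588 − 5068 + 1700 = 2220 bp
Sorted largest to smallest: 2220, 1242, 785, 440, 423, 362, 116 bp.

2220, 1242, 785, 440, 423, 362, 116 bp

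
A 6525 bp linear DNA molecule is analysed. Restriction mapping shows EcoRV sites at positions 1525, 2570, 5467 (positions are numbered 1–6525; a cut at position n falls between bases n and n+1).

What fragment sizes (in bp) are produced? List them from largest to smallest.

2897, 1525, 1058, 1045 bp

Linear molecule, 3 cuts → 4 fragments:
  1525 − 0 = 1525 bp
  2570 − 1525 = 1045 bp
  5467 − 2570 = 2897 bp
  6525 − 5467 = 1058 bp
Sorted largest to smallest: 2897, 1525, 1058, 1045 bp.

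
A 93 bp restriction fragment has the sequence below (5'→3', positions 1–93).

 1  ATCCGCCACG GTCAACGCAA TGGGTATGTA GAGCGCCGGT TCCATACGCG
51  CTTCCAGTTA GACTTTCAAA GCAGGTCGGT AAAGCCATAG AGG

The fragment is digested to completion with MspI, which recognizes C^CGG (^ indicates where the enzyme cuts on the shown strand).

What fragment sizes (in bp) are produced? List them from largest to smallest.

57, 36 bp

The MspI site (CCGG) starts at position 36.
MspI cuts after the first base of each site, so after position 36.
Linear molecule, 1 cut → 2 fragments:
  1–36 → 36 bp
  37–93 → 57 bp
Sorted largest to smallest: 57, 36 bp.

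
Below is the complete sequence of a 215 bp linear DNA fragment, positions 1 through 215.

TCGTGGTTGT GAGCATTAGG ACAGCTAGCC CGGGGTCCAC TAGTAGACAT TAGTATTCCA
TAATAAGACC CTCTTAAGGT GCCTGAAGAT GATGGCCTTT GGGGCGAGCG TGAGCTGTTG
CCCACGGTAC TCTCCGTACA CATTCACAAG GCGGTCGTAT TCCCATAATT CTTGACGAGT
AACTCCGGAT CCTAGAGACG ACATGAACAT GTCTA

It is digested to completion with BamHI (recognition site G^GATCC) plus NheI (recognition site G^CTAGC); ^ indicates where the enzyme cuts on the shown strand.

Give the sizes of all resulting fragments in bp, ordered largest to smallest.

The BamHI site (GGATCC) starts at position 187.
BamHI cuts after the first base of each site, so after position 187.
The NheI site (GCTAGC) starts at position 24.
NheI cuts after the first base of each site, so after position 24.
Combined cut positions: 24, 187.
Linear molecule, 2 cuts → 3 fragments:
  1–24 → 24 bp
  25–187 → 163 bp
  188–215 → 28 bp
Sorted largest to smallest: 163, 28, 24 bp.

163, 28, 24 bp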